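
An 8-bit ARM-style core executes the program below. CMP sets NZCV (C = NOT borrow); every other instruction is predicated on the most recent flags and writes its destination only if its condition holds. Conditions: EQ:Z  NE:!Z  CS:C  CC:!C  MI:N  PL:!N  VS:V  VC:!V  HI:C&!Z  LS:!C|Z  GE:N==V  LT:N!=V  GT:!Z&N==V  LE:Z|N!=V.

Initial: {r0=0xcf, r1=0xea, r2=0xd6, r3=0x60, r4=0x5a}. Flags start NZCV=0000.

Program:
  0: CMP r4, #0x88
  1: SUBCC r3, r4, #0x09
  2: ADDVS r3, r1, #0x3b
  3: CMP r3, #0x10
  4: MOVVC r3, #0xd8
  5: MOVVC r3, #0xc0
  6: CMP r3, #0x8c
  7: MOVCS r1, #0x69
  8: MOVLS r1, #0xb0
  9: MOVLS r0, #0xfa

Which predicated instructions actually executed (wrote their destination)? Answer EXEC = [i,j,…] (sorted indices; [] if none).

0: ✓ CMP  NZCV=1001
1: ✓ SUBCC  r3←0x51
2: ✓ ADDVS  r3←0x25
3: ✓ CMP  NZCV=0010
4: ✓ MOVVC  r3←0xd8
5: ✓ MOVVC  r3←0xc0
6: ✓ CMP  NZCV=0010
7: ✓ MOVCS  r1←0x69
8: · MOVLS
9: · MOVLS

EXEC = [1,2,4,5,7]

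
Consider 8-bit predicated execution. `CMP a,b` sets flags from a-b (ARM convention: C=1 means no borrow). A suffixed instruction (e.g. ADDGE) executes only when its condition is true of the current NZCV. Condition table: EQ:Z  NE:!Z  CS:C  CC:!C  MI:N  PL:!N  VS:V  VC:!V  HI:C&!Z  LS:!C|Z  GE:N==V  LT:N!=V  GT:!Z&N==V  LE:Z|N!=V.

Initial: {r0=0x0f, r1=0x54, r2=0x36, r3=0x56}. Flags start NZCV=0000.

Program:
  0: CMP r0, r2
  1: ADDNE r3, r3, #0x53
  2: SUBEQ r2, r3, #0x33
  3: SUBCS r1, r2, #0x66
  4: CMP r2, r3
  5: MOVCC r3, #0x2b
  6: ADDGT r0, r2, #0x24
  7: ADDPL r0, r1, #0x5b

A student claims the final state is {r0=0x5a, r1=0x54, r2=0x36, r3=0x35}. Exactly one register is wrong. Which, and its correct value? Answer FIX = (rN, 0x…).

FIX = (r3, 0x2b)

0: ✓ CMP  NZCV=1000
1: ✓ ADDNE  r3←0xa9
2: · SUBEQ
3: · SUBCS
4: ✓ CMP  NZCV=1001
5: ✓ MOVCC  r3←0x2b
6: ✓ ADDGT  r0←0x5a
7: · ADDPL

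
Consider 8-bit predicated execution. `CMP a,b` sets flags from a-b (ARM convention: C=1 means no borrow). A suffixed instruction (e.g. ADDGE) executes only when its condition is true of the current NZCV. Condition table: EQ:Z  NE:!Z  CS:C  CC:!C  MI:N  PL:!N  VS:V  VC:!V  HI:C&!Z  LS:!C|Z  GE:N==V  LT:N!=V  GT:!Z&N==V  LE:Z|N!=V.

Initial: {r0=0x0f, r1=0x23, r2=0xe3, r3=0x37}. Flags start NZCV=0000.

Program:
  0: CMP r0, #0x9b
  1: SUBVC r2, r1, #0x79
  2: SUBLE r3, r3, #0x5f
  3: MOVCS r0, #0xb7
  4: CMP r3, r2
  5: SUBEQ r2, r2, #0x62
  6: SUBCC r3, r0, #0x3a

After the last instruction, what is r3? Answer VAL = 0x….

VAL = 0xd5

0: ✓ CMP  NZCV=0000
1: ✓ SUBVC  r2←0xaa
2: · SUBLE
3: · MOVCS
4: ✓ CMP  NZCV=1001
5: · SUBEQ
6: ✓ SUBCC  r3←0xd5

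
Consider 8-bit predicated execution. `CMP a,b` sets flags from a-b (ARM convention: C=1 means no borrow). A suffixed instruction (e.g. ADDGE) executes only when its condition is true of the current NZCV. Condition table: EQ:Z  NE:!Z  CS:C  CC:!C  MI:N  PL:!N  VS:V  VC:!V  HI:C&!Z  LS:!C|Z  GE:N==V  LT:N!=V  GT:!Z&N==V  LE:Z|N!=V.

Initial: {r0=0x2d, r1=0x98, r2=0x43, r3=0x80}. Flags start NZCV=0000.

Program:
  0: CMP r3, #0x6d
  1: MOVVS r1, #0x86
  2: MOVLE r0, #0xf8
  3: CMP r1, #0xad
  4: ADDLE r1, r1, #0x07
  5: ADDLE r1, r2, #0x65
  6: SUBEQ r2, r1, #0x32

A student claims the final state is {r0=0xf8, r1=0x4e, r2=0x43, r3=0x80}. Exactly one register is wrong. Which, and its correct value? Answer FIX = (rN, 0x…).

[0] flags=0011 → (cmp)
[1] flags=0011 VS?T → r1=0x86
[2] flags=0011 LE?T → r0=0xf8
[3] flags=1000 → (cmp)
[4] flags=1000 LE?T → r1=0x8d
[5] flags=1000 LE?T → r1=0xa8
[6] flags=1000 EQ?F → skip

FIX = (r1, 0xa8)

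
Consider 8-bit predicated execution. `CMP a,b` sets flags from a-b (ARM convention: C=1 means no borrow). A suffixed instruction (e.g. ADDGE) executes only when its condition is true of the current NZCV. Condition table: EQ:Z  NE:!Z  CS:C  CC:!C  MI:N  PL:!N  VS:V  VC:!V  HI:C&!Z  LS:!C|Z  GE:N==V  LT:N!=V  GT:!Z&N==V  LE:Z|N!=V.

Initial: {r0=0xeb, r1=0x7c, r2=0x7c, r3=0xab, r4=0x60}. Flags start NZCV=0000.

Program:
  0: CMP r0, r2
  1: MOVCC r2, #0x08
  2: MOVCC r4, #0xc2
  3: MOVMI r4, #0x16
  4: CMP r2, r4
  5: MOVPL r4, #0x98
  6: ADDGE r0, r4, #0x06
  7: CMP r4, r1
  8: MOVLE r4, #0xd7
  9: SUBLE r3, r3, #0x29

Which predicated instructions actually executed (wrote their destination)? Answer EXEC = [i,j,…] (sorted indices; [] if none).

0: ✓ CMP  NZCV=0011
1: · MOVCC
2: · MOVCC
3: · MOVMI
4: ✓ CMP  NZCV=0010
5: ✓ MOVPL  r4←0x98
6: ✓ ADDGE  r0←0x9e
7: ✓ CMP  NZCV=0011
8: ✓ MOVLE  r4←0xd7
9: ✓ SUBLE  r3←0x82

EXEC = [5,6,8,9]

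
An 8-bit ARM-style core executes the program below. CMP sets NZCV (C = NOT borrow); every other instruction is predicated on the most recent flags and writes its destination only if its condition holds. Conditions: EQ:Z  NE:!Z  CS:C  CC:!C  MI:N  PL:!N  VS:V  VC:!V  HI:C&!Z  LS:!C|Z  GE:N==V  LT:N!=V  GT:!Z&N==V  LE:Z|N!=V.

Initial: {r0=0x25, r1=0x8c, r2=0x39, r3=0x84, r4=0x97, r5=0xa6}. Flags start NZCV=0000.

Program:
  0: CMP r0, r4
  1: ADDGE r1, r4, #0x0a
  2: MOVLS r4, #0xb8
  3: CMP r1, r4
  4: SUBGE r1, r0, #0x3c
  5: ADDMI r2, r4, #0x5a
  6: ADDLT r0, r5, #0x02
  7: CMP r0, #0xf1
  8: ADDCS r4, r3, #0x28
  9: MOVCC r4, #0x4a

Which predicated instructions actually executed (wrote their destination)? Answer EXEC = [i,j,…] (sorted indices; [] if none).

0: ✓ CMP  NZCV=1001
1: ✓ ADDGE  r1←0xa1
2: ✓ MOVLS  r4←0xb8
3: ✓ CMP  NZCV=1000
4: · SUBGE
5: ✓ ADDMI  r2←0x12
6: ✓ ADDLT  r0←0xa8
7: ✓ CMP  NZCV=1000
8: · ADDCS
9: ✓ MOVCC  r4←0x4a

EXEC = [1,2,5,6,9]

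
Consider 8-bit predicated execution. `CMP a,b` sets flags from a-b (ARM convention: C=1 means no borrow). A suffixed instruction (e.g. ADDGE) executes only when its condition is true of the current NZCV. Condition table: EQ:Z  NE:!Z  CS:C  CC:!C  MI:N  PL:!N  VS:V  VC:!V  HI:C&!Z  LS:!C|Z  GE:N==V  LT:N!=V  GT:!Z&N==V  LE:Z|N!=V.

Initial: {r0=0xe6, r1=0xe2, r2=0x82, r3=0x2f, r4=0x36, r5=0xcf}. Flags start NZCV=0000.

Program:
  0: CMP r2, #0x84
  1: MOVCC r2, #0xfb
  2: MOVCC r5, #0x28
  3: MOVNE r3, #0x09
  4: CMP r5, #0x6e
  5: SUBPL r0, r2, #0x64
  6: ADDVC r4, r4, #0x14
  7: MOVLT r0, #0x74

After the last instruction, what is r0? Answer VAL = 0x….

0: ✓ CMP  NZCV=1000
1: ✓ MOVCC  r2←0xfb
2: ✓ MOVCC  r5←0x28
3: ✓ MOVNE  r3←0x09
4: ✓ CMP  NZCV=1000
5: · SUBPL
6: ✓ ADDVC  r4←0x4a
7: ✓ MOVLT  r0←0x74

VAL = 0x74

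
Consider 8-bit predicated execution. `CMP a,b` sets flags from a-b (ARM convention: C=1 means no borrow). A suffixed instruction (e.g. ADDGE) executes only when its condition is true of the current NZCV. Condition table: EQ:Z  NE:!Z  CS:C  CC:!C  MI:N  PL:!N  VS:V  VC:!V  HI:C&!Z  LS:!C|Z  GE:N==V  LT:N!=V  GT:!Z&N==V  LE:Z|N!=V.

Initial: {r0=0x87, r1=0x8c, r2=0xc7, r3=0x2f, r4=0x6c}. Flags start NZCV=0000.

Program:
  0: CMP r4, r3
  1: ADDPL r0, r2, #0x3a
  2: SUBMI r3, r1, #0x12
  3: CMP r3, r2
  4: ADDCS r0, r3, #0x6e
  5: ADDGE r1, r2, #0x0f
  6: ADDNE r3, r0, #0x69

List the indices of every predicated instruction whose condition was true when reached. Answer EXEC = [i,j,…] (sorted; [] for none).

EXEC = [1,5,6]

[0] flags=0010 → (cmp)
[1] flags=0010 PL?T → r0=0x01
[2] flags=0010 MI?F → skip
[3] flags=0000 → (cmp)
[4] flags=0000 CS?F → skip
[5] flags=0000 GE?T → r1=0xd6
[6] flags=0000 NE?T → r3=0x6a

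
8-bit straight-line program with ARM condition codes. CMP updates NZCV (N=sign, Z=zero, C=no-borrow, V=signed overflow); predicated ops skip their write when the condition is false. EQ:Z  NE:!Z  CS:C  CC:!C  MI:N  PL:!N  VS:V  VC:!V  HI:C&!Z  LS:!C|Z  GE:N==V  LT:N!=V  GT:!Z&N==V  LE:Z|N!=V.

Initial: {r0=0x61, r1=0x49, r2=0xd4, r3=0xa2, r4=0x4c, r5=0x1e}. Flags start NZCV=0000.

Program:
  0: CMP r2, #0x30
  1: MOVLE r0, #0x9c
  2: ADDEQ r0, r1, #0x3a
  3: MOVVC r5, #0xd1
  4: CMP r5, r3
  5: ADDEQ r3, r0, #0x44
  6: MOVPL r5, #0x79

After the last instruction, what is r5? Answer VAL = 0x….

[0] flags=1010 → (cmp)
[1] flags=1010 LE?T → r0=0x9c
[2] flags=1010 EQ?F → skip
[3] flags=1010 VC?T → r5=0xd1
[4] flags=0010 → (cmp)
[5] flags=0010 EQ?F → skip
[6] flags=0010 PL?T → r5=0x79

VAL = 0x79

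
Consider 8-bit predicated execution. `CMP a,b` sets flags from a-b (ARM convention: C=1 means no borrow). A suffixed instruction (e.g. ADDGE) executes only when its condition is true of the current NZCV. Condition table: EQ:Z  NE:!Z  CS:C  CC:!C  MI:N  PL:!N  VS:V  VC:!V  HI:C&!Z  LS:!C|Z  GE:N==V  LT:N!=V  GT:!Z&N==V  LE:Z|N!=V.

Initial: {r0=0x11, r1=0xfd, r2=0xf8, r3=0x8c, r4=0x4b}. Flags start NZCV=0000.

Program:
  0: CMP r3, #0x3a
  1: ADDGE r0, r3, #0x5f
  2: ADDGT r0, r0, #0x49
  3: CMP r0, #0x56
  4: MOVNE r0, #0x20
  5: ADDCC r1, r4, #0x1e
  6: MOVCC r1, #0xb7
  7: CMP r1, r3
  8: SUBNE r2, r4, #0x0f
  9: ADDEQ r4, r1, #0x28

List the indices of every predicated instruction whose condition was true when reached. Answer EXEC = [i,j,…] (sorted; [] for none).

[0] flags=0011 → (cmp)
[1] flags=0011 GE?F → skip
[2] flags=0011 GT?F → skip
[3] flags=1000 → (cmp)
[4] flags=1000 NE?T → r0=0x20
[5] flags=1000 CC?T → r1=0x69
[6] flags=1000 CC?T → r1=0xb7
[7] flags=0010 → (cmp)
[8] flags=0010 NE?T → r2=0x3c
[9] flags=0010 EQ?F → skip

EXEC = [4,5,6,8]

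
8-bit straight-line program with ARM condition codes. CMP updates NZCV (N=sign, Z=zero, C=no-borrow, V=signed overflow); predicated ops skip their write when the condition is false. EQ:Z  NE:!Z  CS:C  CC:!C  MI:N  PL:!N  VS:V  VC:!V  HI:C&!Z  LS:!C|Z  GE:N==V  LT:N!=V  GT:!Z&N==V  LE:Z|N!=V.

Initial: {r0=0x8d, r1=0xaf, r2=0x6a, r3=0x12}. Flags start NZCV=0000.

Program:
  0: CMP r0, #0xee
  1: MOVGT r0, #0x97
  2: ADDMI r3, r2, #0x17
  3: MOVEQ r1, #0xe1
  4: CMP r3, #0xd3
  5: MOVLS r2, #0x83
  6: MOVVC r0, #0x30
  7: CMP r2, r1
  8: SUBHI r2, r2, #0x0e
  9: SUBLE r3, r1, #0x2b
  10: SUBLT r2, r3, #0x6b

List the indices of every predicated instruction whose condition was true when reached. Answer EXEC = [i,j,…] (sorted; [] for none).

EXEC = [2,5,6,9,10]

[0] flags=1000 → (cmp)
[1] flags=1000 GT?F → skip
[2] flags=1000 MI?T → r3=0x81
[3] flags=1000 EQ?F → skip
[4] flags=1000 → (cmp)
[5] flags=1000 LS?T → r2=0x83
[6] flags=1000 VC?T → r0=0x30
[7] flags=1000 → (cmp)
[8] flags=1000 HI?F → skip
[9] flags=1000 LE?T → r3=0x84
[10] flags=1000 LT?T → r2=0x19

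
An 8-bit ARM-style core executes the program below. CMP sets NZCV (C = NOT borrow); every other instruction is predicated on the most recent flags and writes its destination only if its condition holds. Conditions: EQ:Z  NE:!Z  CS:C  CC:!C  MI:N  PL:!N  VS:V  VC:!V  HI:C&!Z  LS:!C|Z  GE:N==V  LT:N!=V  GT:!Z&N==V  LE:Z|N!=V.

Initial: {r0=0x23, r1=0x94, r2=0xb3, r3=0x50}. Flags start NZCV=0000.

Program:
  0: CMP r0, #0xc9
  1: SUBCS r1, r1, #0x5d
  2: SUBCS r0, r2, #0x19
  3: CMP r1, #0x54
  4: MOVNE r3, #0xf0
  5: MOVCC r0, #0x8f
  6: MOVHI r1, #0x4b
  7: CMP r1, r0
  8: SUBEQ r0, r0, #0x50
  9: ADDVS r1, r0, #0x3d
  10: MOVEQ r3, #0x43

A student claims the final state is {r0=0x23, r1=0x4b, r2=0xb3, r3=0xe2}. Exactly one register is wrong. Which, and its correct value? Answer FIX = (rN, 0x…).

[0] flags=0000 → (cmp)
[1] flags=0000 CS?F → skip
[2] flags=0000 CS?F → skip
[3] flags=0011 → (cmp)
[4] flags=0011 NE?T → r3=0xf0
[5] flags=0011 CC?F → skip
[6] flags=0011 HI?T → r1=0x4b
[7] flags=0010 → (cmp)
[8] flags=0010 EQ?F → skip
[9] flags=0010 VS?F → skip
[10] flags=0010 EQ?F → skip

FIX = (r3, 0xf0)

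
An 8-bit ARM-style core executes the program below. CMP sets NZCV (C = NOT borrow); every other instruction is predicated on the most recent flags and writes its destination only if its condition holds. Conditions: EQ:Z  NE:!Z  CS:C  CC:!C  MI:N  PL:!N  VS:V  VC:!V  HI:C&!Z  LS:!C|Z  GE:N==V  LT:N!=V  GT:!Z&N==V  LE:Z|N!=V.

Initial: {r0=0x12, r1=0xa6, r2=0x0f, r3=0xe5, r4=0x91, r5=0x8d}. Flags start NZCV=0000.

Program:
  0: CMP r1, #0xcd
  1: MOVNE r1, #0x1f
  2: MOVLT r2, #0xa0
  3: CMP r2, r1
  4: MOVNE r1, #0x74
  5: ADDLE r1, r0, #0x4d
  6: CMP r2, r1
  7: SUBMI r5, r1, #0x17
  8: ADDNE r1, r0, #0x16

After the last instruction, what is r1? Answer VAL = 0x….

0: ✓ CMP  NZCV=1000
1: ✓ MOVNE  r1←0x1f
2: ✓ MOVLT  r2←0xa0
3: ✓ CMP  NZCV=1010
4: ✓ MOVNE  r1←0x74
5: ✓ ADDLE  r1←0x5f
6: ✓ CMP  NZCV=0011
7: · SUBMI
8: ✓ ADDNE  r1←0x28

VAL = 0x28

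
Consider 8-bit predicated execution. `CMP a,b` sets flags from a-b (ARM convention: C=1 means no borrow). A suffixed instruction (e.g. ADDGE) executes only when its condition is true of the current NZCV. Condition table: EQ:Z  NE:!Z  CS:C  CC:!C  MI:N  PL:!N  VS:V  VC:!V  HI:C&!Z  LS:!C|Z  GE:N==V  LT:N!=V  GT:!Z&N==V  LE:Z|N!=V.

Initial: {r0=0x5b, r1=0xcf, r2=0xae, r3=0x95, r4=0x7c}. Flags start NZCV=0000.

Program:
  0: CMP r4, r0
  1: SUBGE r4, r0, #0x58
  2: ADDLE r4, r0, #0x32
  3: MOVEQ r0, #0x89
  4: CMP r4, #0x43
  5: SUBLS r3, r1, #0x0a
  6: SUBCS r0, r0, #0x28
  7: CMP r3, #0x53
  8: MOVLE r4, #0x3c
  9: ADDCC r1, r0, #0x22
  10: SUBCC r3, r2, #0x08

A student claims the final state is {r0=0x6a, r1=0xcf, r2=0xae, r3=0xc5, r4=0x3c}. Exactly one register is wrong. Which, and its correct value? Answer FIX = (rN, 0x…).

FIX = (r0, 0x5b)

[0] flags=0010 → (cmp)
[1] flags=0010 GE?T → r4=0x03
[2] flags=0010 LE?F → skip
[3] flags=0010 EQ?F → skip
[4] flags=1000 → (cmp)
[5] flags=1000 LS?T → r3=0xc5
[6] flags=1000 CS?F → skip
[7] flags=0011 → (cmp)
[8] flags=0011 LE?T → r4=0x3c
[9] flags=0011 CC?F → skip
[10] flags=0011 CC?F → skip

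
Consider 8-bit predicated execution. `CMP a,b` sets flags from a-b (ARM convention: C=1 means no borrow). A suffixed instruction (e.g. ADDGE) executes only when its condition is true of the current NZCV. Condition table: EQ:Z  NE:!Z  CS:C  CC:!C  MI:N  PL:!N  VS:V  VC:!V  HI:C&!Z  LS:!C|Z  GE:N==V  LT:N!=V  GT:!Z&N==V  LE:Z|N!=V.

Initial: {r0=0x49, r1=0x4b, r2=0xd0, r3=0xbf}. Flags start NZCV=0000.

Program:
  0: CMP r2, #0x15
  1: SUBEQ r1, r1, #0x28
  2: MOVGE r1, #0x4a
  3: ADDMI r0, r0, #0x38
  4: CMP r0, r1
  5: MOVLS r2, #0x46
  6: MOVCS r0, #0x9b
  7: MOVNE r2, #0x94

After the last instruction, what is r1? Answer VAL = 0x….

VAL = 0x4b

[0] flags=1010 → (cmp)
[1] flags=1010 EQ?F → skip
[2] flags=1010 GE?F → skip
[3] flags=1010 MI?T → r0=0x81
[4] flags=0011 → (cmp)
[5] flags=0011 LS?F → skip
[6] flags=0011 CS?T → r0=0x9b
[7] flags=0011 NE?T → r2=0x94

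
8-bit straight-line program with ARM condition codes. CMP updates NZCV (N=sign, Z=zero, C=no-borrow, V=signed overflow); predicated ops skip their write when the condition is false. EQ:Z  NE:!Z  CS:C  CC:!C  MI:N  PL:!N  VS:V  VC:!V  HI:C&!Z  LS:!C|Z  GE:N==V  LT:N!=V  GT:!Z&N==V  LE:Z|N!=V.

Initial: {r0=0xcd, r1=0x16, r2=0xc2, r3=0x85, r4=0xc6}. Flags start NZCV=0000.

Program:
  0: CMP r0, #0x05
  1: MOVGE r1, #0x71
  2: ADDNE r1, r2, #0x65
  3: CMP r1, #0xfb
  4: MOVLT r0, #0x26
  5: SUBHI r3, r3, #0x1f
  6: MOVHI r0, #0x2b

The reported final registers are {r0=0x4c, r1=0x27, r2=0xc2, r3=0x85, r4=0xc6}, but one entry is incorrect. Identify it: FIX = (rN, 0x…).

FIX = (r0, 0xcd)

0: ✓ CMP  NZCV=1010
1: · MOVGE
2: ✓ ADDNE  r1←0x27
3: ✓ CMP  NZCV=0000
4: · MOVLT
5: · SUBHI
6: · MOVHI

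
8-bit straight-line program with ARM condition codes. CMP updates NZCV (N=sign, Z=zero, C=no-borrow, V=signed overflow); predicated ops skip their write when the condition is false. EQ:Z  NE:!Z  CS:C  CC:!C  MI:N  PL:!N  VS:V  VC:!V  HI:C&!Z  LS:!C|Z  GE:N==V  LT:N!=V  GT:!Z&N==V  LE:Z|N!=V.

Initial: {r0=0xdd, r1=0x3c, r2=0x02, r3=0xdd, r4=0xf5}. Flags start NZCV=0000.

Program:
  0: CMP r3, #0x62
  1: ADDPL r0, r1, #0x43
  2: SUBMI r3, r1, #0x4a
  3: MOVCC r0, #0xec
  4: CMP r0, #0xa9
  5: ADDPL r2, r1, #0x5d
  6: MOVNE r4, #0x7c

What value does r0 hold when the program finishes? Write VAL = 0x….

0: ✓ CMP  NZCV=0011
1: ✓ ADDPL  r0←0x7f
2: · SUBMI
3: · MOVCC
4: ✓ CMP  NZCV=1001
5: · ADDPL
6: ✓ MOVNE  r4←0x7c

VAL = 0x7f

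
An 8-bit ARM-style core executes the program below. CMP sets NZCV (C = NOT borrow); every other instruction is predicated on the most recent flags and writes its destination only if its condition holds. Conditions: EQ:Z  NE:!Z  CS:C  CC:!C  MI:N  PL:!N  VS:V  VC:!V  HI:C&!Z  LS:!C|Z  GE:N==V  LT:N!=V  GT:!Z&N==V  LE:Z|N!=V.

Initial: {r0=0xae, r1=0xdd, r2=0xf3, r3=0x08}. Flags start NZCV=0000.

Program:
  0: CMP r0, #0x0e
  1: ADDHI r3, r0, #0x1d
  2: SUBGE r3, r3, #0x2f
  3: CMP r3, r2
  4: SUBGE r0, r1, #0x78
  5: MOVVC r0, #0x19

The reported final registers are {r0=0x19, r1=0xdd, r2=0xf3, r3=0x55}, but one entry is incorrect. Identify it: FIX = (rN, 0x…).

0: ✓ CMP  NZCV=1010
1: ✓ ADDHI  r3←0xcb
2: · SUBGE
3: ✓ CMP  NZCV=1000
4: · SUBGE
5: ✓ MOVVC  r0←0x19

FIX = (r3, 0xcb)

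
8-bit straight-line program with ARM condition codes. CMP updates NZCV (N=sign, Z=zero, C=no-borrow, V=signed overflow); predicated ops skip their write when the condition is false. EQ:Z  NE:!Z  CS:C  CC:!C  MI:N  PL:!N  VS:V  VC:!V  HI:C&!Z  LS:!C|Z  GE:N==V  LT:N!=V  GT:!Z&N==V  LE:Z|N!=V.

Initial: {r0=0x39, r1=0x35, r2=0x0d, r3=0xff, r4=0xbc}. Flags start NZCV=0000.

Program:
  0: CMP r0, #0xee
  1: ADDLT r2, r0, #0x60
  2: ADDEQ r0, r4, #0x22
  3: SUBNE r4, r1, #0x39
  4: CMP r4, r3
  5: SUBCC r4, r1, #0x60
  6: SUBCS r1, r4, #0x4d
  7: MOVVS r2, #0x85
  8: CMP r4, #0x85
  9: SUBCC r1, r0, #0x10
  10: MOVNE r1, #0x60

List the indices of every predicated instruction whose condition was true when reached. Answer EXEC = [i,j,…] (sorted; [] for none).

EXEC = [3,5,10]

[0] flags=0000 → (cmp)
[1] flags=0000 LT?F → skip
[2] flags=0000 EQ?F → skip
[3] flags=0000 NE?T → r4=0xfc
[4] flags=1000 → (cmp)
[5] flags=1000 CC?T → r4=0xd5
[6] flags=1000 CS?F → skip
[7] flags=1000 VS?F → skip
[8] flags=0010 → (cmp)
[9] flags=0010 CC?F → skip
[10] flags=0010 NE?T → r1=0x60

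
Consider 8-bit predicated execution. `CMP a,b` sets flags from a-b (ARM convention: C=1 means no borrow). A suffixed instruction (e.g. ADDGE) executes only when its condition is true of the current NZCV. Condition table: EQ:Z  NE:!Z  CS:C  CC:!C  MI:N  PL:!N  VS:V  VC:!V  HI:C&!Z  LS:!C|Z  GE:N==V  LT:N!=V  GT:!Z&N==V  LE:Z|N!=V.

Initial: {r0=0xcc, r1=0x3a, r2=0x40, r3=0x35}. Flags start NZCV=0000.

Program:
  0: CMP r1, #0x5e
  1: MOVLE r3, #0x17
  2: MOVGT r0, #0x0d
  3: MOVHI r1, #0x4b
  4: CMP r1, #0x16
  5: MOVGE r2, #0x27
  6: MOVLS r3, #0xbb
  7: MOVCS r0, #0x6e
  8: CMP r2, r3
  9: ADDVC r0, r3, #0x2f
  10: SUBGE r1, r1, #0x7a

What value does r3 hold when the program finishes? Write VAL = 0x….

[0] flags=1000 → (cmp)
[1] flags=1000 LE?T → r3=0x17
[2] flags=1000 GT?F → skip
[3] flags=1000 HI?F → skip
[4] flags=0010 → (cmp)
[5] flags=0010 GE?T → r2=0x27
[6] flags=0010 LS?F → skip
[7] flags=0010 CS?T → r0=0x6e
[8] flags=0010 → (cmp)
[9] flags=0010 VC?T → r0=0x46
[10] flags=0010 GE?T → r1=0xc0

VAL = 0x17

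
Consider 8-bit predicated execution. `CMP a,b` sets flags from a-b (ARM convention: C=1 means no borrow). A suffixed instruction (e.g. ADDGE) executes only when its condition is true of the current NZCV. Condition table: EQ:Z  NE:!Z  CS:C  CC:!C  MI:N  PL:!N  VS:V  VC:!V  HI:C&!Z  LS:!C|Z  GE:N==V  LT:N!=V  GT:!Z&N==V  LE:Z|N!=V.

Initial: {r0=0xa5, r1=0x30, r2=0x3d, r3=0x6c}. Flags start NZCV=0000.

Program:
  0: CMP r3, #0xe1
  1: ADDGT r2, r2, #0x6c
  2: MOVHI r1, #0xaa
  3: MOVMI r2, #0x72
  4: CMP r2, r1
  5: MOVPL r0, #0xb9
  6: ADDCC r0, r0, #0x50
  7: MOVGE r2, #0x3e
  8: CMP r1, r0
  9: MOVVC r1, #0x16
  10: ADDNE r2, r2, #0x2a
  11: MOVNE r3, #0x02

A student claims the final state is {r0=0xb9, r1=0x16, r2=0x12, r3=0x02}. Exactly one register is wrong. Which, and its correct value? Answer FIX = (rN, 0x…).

FIX = (r2, 0x68)

0: ✓ CMP  NZCV=1001
1: ✓ ADDGT  r2←0xa9
2: · MOVHI
3: ✓ MOVMI  r2←0x72
4: ✓ CMP  NZCV=0010
5: ✓ MOVPL  r0←0xb9
6: · ADDCC
7: ✓ MOVGE  r2←0x3e
8: ✓ CMP  NZCV=0000
9: ✓ MOVVC  r1←0x16
10: ✓ ADDNE  r2←0x68
11: ✓ MOVNE  r3←0x02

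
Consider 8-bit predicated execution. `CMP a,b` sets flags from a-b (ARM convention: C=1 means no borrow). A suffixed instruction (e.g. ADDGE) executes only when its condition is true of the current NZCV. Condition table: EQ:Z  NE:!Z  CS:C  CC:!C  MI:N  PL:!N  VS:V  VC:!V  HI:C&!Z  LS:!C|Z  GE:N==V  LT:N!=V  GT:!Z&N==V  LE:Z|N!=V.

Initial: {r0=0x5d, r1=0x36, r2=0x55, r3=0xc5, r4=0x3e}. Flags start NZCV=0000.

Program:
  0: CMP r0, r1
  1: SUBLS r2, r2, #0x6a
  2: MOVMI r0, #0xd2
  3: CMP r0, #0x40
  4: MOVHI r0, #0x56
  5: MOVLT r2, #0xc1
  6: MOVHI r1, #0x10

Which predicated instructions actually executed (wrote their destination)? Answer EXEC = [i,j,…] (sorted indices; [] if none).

EXEC = [4,6]

0: ✓ CMP  NZCV=0010
1: · SUBLS
2: · MOVMI
3: ✓ CMP  NZCV=0010
4: ✓ MOVHI  r0←0x56
5: · MOVLT
6: ✓ MOVHI  r1←0x10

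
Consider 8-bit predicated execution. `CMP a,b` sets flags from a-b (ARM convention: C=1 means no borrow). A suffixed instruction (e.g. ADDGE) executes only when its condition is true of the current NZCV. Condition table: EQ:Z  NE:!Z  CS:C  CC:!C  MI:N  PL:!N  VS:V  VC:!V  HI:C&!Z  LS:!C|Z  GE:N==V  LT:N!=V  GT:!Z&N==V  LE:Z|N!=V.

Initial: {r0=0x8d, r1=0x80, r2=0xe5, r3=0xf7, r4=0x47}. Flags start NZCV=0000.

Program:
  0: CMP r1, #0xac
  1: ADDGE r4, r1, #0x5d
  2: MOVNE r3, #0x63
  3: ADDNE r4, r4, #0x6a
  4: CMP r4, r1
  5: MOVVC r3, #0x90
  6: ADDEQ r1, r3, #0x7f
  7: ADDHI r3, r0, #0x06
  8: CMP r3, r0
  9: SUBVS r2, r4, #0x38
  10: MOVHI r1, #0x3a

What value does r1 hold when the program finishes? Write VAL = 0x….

VAL = 0x3a

0: ✓ CMP  NZCV=1000
1: · ADDGE
2: ✓ MOVNE  r3←0x63
3: ✓ ADDNE  r4←0xb1
4: ✓ CMP  NZCV=0010
5: ✓ MOVVC  r3←0x90
6: · ADDEQ
7: ✓ ADDHI  r3←0x93
8: ✓ CMP  NZCV=0010
9: · SUBVS
10: ✓ MOVHI  r1←0x3a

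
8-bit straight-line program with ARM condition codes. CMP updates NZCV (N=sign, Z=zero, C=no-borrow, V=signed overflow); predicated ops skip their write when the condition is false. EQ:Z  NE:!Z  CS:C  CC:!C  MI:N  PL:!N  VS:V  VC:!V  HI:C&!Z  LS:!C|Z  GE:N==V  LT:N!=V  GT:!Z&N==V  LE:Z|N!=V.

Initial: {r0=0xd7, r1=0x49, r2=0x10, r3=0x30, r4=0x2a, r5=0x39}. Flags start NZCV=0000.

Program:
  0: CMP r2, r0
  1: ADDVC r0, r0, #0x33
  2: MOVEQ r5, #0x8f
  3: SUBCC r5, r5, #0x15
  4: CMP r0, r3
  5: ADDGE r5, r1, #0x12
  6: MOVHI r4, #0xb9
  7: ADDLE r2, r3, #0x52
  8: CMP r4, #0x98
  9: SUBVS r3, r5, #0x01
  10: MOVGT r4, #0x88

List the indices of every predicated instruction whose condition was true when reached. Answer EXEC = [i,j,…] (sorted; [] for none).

EXEC = [1,3,7,9,10]

0: ✓ CMP  NZCV=0000
1: ✓ ADDVC  r0←0x0a
2: · MOVEQ
3: ✓ SUBCC  r5←0x24
4: ✓ CMP  NZCV=1000
5: · ADDGE
6: · MOVHI
7: ✓ ADDLE  r2←0x82
8: ✓ CMP  NZCV=1001
9: ✓ SUBVS  r3←0x23
10: ✓ MOVGT  r4←0x88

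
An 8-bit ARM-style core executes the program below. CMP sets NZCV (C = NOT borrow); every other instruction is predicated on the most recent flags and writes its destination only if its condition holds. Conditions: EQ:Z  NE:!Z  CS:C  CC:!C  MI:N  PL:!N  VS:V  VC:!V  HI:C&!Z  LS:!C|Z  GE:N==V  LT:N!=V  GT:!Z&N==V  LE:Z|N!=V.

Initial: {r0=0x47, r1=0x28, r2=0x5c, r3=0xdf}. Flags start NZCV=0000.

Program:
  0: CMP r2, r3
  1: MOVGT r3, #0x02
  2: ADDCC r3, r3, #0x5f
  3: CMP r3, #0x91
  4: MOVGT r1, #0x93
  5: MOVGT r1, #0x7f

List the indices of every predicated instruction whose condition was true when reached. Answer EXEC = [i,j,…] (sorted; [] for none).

[0] flags=0000 → (cmp)
[1] flags=0000 GT?T → r3=0x02
[2] flags=0000 CC?T → r3=0x61
[3] flags=1001 → (cmp)
[4] flags=1001 GT?T → r1=0x93
[5] flags=1001 GT?T → r1=0x7f

EXEC = [1,2,4,5]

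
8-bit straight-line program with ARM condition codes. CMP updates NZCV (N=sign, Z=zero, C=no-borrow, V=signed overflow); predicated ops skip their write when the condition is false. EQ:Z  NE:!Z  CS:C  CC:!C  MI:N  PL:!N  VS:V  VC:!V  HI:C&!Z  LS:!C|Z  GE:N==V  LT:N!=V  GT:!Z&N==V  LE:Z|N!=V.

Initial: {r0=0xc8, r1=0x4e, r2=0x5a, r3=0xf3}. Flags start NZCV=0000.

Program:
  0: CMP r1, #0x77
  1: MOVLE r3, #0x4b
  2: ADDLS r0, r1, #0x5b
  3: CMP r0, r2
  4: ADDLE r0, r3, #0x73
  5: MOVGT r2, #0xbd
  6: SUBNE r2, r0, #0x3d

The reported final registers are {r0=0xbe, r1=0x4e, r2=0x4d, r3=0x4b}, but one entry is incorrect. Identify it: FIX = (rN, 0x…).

0: ✓ CMP  NZCV=1000
1: ✓ MOVLE  r3←0x4b
2: ✓ ADDLS  r0←0xa9
3: ✓ CMP  NZCV=0011
4: ✓ ADDLE  r0←0xbe
5: · MOVGT
6: ✓ SUBNE  r2←0x81

FIX = (r2, 0x81)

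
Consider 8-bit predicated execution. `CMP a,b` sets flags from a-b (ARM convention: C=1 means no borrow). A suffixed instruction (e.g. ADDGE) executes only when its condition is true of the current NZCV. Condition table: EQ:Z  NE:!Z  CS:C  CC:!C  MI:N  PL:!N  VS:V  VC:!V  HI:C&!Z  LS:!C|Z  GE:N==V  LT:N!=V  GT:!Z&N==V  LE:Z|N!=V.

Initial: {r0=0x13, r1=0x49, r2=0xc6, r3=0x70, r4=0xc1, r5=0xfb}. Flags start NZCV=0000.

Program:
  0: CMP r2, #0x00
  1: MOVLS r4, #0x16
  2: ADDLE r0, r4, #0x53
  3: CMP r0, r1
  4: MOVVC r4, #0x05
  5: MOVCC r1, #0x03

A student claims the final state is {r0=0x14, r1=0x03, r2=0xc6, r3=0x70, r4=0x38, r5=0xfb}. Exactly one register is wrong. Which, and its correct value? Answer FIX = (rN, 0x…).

FIX = (r4, 0x05)

0: ✓ CMP  NZCV=1010
1: · MOVLS
2: ✓ ADDLE  r0←0x14
3: ✓ CMP  NZCV=1000
4: ✓ MOVVC  r4←0x05
5: ✓ MOVCC  r1←0x03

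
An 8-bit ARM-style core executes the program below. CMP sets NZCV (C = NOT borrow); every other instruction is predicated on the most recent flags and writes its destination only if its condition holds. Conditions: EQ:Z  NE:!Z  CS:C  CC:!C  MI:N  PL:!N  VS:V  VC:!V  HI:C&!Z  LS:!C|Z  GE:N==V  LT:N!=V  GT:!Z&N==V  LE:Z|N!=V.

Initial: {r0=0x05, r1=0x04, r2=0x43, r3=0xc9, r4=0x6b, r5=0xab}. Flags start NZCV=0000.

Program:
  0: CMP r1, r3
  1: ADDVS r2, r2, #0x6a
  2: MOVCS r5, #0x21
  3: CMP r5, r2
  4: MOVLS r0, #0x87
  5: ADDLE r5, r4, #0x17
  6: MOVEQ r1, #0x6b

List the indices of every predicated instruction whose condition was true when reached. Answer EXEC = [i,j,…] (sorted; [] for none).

EXEC = [5]

[0] flags=0000 → (cmp)
[1] flags=0000 VS?F → skip
[2] flags=0000 CS?F → skip
[3] flags=0011 → (cmp)
[4] flags=0011 LS?F → skip
[5] flags=0011 LE?T → r5=0x82
[6] flags=0011 EQ?F → skip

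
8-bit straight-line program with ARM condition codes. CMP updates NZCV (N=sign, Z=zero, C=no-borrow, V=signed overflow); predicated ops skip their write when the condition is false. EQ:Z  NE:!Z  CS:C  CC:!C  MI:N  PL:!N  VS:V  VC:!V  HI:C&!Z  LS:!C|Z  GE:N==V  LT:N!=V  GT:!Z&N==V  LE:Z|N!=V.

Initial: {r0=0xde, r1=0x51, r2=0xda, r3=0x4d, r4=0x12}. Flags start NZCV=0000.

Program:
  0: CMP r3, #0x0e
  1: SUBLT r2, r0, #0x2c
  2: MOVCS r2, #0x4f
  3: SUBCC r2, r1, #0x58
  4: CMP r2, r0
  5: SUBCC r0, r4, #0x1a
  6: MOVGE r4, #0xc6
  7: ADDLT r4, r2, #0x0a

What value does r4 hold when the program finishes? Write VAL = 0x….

VAL = 0xc6

[0] flags=0010 → (cmp)
[1] flags=0010 LT?F → skip
[2] flags=0010 CS?T → r2=0x4f
[3] flags=0010 CC?F → skip
[4] flags=0000 → (cmp)
[5] flags=0000 CC?T → r0=0xf8
[6] flags=0000 GE?T → r4=0xc6
[7] flags=0000 LT?F → skip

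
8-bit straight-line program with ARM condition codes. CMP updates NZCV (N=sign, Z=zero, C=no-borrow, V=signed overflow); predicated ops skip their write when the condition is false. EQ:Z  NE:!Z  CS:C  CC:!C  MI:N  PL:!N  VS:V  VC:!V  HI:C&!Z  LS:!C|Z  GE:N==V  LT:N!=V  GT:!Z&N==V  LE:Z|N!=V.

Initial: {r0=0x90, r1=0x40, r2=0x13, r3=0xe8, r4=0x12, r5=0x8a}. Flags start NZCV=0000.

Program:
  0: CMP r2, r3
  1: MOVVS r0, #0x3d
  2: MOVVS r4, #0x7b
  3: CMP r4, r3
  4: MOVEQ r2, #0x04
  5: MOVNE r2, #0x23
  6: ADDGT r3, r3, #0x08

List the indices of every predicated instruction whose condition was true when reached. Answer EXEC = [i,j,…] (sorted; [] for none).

EXEC = [5,6]

0: ✓ CMP  NZCV=0000
1: · MOVVS
2: · MOVVS
3: ✓ CMP  NZCV=0000
4: · MOVEQ
5: ✓ MOVNE  r2←0x23
6: ✓ ADDGT  r3←0xf0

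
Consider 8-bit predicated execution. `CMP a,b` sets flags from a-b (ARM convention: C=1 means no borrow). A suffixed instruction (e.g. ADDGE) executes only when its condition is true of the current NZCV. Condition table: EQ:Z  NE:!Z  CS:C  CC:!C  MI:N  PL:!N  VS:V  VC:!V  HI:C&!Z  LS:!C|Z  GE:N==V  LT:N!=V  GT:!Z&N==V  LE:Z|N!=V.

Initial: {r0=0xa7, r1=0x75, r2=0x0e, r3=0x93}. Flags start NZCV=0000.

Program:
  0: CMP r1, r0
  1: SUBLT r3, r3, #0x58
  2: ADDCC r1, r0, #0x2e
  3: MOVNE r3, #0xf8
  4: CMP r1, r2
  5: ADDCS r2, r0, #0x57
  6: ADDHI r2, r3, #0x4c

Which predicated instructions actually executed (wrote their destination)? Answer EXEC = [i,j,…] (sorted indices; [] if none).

EXEC = [2,3,5,6]

[0] flags=1001 → (cmp)
[1] flags=1001 LT?F → skip
[2] flags=1001 CC?T → r1=0xd5
[3] flags=1001 NE?T → r3=0xf8
[4] flags=1010 → (cmp)
[5] flags=1010 CS?T → r2=0xfe
[6] flags=1010 HI?T → r2=0x44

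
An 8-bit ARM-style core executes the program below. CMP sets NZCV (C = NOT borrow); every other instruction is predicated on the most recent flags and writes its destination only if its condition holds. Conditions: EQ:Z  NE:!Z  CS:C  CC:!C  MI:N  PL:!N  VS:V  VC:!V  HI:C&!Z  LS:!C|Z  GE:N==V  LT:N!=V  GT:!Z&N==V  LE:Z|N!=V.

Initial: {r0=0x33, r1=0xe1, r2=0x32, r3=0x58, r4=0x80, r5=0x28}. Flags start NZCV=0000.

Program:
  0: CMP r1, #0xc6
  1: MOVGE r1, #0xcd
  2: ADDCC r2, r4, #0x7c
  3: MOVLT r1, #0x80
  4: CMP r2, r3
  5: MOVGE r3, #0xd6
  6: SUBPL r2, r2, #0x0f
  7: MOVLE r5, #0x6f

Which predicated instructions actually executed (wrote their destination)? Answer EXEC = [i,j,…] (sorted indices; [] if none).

0: ✓ CMP  NZCV=0010
1: ✓ MOVGE  r1←0xcd
2: · ADDCC
3: · MOVLT
4: ✓ CMP  NZCV=1000
5: · MOVGE
6: · SUBPL
7: ✓ MOVLE  r5←0x6f

EXEC = [1,7]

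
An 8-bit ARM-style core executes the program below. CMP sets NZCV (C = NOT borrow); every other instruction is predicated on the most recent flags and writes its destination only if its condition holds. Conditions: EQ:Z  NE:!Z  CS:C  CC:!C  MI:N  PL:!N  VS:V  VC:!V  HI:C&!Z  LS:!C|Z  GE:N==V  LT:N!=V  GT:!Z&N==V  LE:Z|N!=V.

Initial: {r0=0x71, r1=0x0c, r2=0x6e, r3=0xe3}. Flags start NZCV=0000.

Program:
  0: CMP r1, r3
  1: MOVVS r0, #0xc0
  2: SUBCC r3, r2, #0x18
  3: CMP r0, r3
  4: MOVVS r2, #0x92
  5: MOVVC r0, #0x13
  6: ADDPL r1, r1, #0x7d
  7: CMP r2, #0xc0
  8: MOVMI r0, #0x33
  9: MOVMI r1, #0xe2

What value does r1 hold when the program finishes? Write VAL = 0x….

0: ✓ CMP  NZCV=0000
1: · MOVVS
2: ✓ SUBCC  r3←0x56
3: ✓ CMP  NZCV=0010
4: · MOVVS
5: ✓ MOVVC  r0←0x13
6: ✓ ADDPL  r1←0x89
7: ✓ CMP  NZCV=1001
8: ✓ MOVMI  r0←0x33
9: ✓ MOVMI  r1←0xe2

VAL = 0xe2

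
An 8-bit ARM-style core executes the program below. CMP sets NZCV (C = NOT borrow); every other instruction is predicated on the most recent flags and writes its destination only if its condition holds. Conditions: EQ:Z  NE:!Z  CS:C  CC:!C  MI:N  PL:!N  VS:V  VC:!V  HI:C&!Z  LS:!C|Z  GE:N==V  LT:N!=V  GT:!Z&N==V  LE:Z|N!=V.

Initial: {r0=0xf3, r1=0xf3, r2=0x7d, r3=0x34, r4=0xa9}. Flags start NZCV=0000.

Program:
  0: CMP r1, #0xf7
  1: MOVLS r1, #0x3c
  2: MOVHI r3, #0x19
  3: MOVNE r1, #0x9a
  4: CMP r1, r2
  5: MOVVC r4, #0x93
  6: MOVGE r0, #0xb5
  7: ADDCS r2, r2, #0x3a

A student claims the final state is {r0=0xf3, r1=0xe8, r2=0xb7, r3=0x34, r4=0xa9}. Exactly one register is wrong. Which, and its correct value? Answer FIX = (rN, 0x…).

FIX = (r1, 0x9a)

[0] flags=1000 → (cmp)
[1] flags=1000 LS?T → r1=0x3c
[2] flags=1000 HI?F → skip
[3] flags=1000 NE?T → r1=0x9a
[4] flags=0011 → (cmp)
[5] flags=0011 VC?F → skip
[6] flags=0011 GE?F → skip
[7] flags=0011 CS?T → r2=0xb7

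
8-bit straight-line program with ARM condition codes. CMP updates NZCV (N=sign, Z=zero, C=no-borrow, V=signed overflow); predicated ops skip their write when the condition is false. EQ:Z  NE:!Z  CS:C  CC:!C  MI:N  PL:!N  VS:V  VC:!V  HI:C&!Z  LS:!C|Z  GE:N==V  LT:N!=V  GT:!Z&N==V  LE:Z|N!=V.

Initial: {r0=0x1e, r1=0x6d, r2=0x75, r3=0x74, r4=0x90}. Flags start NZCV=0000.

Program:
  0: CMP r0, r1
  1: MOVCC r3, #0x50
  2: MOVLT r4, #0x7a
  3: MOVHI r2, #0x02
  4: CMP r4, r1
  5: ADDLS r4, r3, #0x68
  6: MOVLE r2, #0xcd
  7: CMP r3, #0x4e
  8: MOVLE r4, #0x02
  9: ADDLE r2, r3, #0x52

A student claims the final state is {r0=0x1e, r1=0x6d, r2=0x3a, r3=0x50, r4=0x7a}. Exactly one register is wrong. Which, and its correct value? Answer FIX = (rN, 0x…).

FIX = (r2, 0x75)

[0] flags=1000 → (cmp)
[1] flags=1000 CC?T → r3=0x50
[2] flags=1000 LT?T → r4=0x7a
[3] flags=1000 HI?F → skip
[4] flags=0010 → (cmp)
[5] flags=0010 LS?F → skip
[6] flags=0010 LE?F → skip
[7] flags=0010 → (cmp)
[8] flags=0010 LE?F → skip
[9] flags=0010 LE?F → skip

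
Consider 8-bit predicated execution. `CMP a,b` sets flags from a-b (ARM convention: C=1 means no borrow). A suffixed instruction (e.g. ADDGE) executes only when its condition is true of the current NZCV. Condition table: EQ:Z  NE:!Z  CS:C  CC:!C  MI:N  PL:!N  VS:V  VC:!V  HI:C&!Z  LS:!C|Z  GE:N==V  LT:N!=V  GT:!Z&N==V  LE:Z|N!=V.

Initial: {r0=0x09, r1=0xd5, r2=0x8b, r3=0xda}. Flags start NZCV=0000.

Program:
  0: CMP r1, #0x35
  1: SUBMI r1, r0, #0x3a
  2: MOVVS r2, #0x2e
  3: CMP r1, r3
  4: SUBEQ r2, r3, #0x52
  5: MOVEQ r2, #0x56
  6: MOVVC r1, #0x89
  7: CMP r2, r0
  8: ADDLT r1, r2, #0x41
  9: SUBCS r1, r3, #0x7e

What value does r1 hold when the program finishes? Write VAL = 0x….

0: ✓ CMP  NZCV=1010
1: ✓ SUBMI  r1←0xcf
2: · MOVVS
3: ✓ CMP  NZCV=1000
4: · SUBEQ
5: · MOVEQ
6: ✓ MOVVC  r1←0x89
7: ✓ CMP  NZCV=1010
8: ✓ ADDLT  r1←0xcc
9: ✓ SUBCS  r1←0x5c

VAL = 0x5c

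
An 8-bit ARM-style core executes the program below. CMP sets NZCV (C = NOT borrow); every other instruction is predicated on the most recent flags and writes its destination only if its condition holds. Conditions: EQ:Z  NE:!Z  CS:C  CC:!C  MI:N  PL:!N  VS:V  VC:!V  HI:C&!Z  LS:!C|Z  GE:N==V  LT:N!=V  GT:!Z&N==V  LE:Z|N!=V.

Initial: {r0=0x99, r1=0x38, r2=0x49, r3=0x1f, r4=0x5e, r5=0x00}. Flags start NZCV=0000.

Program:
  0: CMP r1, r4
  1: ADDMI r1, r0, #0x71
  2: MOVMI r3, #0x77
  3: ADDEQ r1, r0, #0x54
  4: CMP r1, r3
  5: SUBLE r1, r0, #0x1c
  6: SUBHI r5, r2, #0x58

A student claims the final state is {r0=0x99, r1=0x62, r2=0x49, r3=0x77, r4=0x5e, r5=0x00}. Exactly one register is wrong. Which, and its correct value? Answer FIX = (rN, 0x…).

[0] flags=1000 → (cmp)
[1] flags=1000 MI?T → r1=0x0a
[2] flags=1000 MI?T → r3=0x77
[3] flags=1000 EQ?F → skip
[4] flags=1000 → (cmp)
[5] flags=1000 LE?T → r1=0x7d
[6] flags=1000 HI?F → skip

FIX = (r1, 0x7d)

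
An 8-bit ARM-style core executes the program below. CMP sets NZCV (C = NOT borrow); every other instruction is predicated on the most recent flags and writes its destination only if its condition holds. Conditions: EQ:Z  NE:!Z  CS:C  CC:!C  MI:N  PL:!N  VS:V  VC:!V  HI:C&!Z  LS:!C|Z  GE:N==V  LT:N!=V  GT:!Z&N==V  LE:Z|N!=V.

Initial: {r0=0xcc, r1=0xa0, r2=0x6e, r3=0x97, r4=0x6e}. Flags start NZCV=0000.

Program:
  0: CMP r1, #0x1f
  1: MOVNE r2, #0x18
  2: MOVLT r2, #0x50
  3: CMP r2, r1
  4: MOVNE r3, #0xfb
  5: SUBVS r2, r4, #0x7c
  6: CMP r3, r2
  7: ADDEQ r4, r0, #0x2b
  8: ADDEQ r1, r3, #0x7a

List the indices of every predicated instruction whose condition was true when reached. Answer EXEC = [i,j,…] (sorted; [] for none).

0: ✓ CMP  NZCV=1010
1: ✓ MOVNE  r2←0x18
2: ✓ MOVLT  r2←0x50
3: ✓ CMP  NZCV=1001
4: ✓ MOVNE  r3←0xfb
5: ✓ SUBVS  r2←0xf2
6: ✓ CMP  NZCV=0010
7: · ADDEQ
8: · ADDEQ

EXEC = [1,2,4,5]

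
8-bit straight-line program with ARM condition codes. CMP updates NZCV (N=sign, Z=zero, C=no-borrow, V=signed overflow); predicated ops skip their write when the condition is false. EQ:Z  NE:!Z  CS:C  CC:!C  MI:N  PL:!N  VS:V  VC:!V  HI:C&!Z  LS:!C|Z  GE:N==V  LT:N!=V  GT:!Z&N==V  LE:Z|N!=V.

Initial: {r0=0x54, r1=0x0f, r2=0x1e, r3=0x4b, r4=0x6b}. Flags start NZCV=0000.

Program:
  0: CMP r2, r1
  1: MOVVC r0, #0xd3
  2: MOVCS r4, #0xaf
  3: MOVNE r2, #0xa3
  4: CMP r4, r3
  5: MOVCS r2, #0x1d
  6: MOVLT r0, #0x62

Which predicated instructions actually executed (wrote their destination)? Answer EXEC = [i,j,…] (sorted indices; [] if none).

0: ✓ CMP  NZCV=0010
1: ✓ MOVVC  r0←0xd3
2: ✓ MOVCS  r4←0xaf
3: ✓ MOVNE  r2←0xa3
4: ✓ CMP  NZCV=0011
5: ✓ MOVCS  r2←0x1d
6: ✓ MOVLT  r0←0x62

EXEC = [1,2,3,5,6]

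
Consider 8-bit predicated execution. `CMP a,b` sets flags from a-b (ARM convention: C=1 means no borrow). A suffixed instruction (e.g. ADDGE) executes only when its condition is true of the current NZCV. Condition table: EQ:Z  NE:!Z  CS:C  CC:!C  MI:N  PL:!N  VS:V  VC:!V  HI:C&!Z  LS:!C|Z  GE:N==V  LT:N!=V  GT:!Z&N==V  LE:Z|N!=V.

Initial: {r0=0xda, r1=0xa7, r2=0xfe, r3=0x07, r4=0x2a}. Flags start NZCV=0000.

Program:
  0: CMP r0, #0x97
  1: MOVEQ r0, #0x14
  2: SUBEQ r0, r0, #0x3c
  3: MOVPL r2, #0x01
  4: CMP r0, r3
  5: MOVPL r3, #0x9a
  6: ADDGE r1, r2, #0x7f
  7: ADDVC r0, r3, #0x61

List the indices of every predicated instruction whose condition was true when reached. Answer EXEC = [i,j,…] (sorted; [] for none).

[0] flags=0010 → (cmp)
[1] flags=0010 EQ?F → skip
[2] flags=0010 EQ?F → skip
[3] flags=0010 PL?T → r2=0x01
[4] flags=1010 → (cmp)
[5] flags=1010 PL?F → skip
[6] flags=1010 GE?F → skip
[7] flags=1010 VC?T → r0=0x68

EXEC = [3,7]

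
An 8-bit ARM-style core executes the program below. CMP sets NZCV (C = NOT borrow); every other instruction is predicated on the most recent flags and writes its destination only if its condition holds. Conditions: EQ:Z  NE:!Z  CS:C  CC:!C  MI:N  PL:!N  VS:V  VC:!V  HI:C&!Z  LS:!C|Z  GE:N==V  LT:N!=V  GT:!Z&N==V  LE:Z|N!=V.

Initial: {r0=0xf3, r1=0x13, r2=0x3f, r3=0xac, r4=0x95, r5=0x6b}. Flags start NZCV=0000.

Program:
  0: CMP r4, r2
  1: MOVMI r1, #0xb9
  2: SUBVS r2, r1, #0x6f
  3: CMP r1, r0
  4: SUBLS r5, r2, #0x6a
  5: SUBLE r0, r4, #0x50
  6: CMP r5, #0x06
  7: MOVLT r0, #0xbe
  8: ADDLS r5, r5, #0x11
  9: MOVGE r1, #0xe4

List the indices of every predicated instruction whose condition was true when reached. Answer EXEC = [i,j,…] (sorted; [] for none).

0: ✓ CMP  NZCV=0011
1: · MOVMI
2: ✓ SUBVS  r2←0xa4
3: ✓ CMP  NZCV=0000
4: ✓ SUBLS  r5←0x3a
5: · SUBLE
6: ✓ CMP  NZCV=0010
7: · MOVLT
8: · ADDLS
9: ✓ MOVGE  r1←0xe4

EXEC = [2,4,9]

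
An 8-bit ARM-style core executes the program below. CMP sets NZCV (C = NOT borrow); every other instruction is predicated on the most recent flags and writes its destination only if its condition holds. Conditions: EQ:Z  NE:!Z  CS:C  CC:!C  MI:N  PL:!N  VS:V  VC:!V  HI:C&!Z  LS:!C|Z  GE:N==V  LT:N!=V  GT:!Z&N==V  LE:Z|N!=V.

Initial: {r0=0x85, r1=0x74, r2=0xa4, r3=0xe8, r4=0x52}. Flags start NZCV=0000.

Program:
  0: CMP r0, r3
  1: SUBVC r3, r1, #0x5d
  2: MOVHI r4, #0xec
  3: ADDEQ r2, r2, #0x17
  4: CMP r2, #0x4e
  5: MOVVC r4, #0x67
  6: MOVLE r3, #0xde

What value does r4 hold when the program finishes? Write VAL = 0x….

VAL = 0x52

[0] flags=1000 → (cmp)
[1] flags=1000 VC?T → r3=0x17
[2] flags=1000 HI?F → skip
[3] flags=1000 EQ?F → skip
[4] flags=0011 → (cmp)
[5] flags=0011 VC?F → skip
[6] flags=0011 LE?T → r3=0xde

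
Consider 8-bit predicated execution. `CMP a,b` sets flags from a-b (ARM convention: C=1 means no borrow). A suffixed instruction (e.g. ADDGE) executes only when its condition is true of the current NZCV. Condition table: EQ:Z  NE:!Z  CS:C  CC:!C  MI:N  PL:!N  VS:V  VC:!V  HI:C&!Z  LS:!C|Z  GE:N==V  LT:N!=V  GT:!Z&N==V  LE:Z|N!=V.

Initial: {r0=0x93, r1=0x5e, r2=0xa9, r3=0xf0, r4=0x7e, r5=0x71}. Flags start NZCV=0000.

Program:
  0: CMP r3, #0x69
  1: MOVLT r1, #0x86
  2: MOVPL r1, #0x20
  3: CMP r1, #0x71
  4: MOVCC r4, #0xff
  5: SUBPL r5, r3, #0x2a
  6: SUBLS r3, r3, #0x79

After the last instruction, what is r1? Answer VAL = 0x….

VAL = 0x86

0: ✓ CMP  NZCV=1010
1: ✓ MOVLT  r1←0x86
2: · MOVPL
3: ✓ CMP  NZCV=0011
4: · MOVCC
5: ✓ SUBPL  r5←0xc6
6: · SUBLS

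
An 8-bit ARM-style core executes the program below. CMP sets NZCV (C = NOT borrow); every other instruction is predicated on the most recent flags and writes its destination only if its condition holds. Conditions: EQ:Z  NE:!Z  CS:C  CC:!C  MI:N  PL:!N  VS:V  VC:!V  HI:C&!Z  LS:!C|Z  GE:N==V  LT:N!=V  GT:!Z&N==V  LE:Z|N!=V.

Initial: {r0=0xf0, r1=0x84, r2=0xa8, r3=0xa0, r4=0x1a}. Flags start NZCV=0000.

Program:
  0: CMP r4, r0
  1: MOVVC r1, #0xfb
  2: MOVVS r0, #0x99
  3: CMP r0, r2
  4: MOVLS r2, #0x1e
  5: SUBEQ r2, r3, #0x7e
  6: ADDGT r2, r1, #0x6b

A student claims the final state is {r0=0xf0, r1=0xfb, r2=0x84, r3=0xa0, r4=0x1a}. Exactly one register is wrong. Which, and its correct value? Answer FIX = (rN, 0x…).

FIX = (r2, 0x66)

0: ✓ CMP  NZCV=0000
1: ✓ MOVVC  r1←0xfb
2: · MOVVS
3: ✓ CMP  NZCV=0010
4: · MOVLS
5: · SUBEQ
6: ✓ ADDGT  r2←0x66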